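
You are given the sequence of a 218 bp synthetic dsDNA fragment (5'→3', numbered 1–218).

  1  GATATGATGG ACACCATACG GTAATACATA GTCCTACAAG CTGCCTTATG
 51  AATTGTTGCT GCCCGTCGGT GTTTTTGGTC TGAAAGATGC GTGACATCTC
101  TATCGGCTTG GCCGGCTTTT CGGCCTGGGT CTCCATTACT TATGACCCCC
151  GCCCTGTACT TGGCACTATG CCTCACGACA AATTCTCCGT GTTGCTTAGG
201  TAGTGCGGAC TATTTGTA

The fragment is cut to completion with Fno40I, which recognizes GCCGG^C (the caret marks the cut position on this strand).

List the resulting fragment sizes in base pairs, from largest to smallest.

115, 103 bp

The Fno40I site (GCCGGC) starts at position 111.
Fno40I cuts after base 5 of each site (before the last base), so after position 115.
Linear molecule, 1 cut → 2 fragments:
  1–115 → 115 bp
  116–218 → 103 bp
Sorted largest to smallest: 115, 103 bp.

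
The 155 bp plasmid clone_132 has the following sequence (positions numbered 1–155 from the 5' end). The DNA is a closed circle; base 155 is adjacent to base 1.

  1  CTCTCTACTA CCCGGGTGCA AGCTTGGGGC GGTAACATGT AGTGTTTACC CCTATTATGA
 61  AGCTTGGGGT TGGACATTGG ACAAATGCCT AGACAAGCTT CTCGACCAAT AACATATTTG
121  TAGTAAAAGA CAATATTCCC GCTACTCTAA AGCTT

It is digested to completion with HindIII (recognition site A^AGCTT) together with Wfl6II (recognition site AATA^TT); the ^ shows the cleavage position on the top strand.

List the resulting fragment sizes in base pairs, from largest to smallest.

HindIII sites (AAGCTT) start at positions 20, 60, 95, 150.
HindIII cuts after the first base of each site, so after positions 20, 60, 95, 150.
The Wfl6II site (AATATT) starts at position 132.
Wfl6II cuts after base 4 of each site, so after position 135.
Combined cut positions: 20, 60, 95, 135, 150.
Circular molecule, 5 cuts → 5 fragments:
  21–60 → 40 bp
  61–95 → 35 bp
  96–135 → 40 bp
  136–150 → 15 bp
  151–155 then 1–20 → 5 + 20 = 25 bp
Sorted largest to smallest: 40, 40, 35, 25, 15 bp.

40, 40, 35, 25, 15 bp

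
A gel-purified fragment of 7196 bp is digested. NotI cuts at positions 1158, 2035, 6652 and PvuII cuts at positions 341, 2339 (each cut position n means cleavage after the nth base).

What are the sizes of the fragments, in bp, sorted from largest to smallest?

Combined cut positions (sorted): 341, 1158, 2035, 2339, 6652.
Linear molecule, 5 cuts → 6 fragments:
  341 − 0 = 341 bp
  1158 − 341 = 817 bp
  2035 − 1158 = 877 bp
  2339 − 2035 = 304 bp
  6652 − 2339 = 4313 bp
  7196 − 6652 = 544 bp
Sorted largest to smallest: 4313, 877, 817, 544, 341, 304 bp.

4313, 877, 817, 544, 341, 304 bp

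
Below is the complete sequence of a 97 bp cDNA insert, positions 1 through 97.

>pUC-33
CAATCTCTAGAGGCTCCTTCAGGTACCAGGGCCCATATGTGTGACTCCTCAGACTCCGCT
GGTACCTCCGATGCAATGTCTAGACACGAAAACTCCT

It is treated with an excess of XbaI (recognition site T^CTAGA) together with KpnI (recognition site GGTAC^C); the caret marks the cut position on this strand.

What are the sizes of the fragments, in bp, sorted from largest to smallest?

39, 20, 18, 14, 6 bp

XbaI sites (TCTAGA) start at positions 6, 79.
XbaI cuts after the first base of each site, so after positions 6, 79.
KpnI sites (GGTACC) start at positions 22, 61.
KpnI cuts after base 5 of each site (before the last base), so after positions 26, 65.
Combined cut positions: 6, 26, 65, 79.
Linear molecule, 4 cuts → 5 fragments:
  1–6 → 6 bp
  7–26 → 20 bp
  27–65 → 39 bp
  66–79 → 14 bp
  80–97 → 18 bp
Sorted largest to smallest: 39, 20, 18, 14, 6 bp.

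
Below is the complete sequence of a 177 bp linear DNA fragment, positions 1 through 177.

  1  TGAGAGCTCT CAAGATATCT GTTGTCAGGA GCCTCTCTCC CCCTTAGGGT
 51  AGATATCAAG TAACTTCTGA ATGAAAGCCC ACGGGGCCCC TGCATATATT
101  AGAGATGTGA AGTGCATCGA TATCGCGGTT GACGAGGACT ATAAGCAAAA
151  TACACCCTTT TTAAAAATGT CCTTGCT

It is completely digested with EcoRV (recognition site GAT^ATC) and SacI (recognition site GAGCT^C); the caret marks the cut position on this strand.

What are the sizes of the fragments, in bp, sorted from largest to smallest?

EcoRV sites (GATATC) start at positions 14, 52, 119.
EcoRV cuts after base 3 of each site, so after positions 16, 54, 121.
The SacI site (GAGCTC) starts at position 4.
SacI cuts after base 5 of each site (before the last base), so after position 8.
Combined cut positions: 8, 16, 54, 121.
Linear molecule, 4 cuts → 5 fragments:
  1–8 → 8 bp
  9–16 → 8 bp
  17–54 → 38 bp
  55–121 → 67 bp
  122–177 → 56 bp
Sorted largest to smallest: 67, 56, 38, 8, 8 bp.

67, 56, 38, 8, 8 bp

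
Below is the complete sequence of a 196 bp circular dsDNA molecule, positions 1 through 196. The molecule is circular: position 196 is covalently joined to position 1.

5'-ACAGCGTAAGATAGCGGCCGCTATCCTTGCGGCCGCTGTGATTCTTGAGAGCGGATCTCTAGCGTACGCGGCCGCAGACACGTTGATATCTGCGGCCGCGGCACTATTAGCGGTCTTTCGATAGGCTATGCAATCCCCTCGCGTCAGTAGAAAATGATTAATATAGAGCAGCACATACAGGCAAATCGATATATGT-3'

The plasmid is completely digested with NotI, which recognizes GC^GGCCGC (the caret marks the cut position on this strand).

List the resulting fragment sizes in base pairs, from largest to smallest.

NotI sites (GCGGCCGC) start at positions 14, 29, 68, 92.
NotI cuts after base 2 of each site, so after positions 15, 30, 69, 93.
Circular molecule, 4 cuts → 4 fragments:
  16–30 → 15 bp
  31–69 → 39 bp
  70–93 → 24 bp
  94–196 then 1–15 → 103 + 15 = 118 bp
Sorted largest to smallest: 118, 39, 24, 15 bp.

118, 39, 24, 15 bp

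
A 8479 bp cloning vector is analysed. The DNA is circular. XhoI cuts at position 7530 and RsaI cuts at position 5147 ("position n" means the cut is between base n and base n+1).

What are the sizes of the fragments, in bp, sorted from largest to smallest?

Combined cut positions (sorted): 5147, 7530.
Circular molecule, 2 cuts → 2 fragments:
  7530 − 5147 = 2383 bp
  wrap: 8479 − 7530 + 5147 = 6096 bp
Sorted largest to smallest: 6096, 2383 bp.

6096, 2383 bp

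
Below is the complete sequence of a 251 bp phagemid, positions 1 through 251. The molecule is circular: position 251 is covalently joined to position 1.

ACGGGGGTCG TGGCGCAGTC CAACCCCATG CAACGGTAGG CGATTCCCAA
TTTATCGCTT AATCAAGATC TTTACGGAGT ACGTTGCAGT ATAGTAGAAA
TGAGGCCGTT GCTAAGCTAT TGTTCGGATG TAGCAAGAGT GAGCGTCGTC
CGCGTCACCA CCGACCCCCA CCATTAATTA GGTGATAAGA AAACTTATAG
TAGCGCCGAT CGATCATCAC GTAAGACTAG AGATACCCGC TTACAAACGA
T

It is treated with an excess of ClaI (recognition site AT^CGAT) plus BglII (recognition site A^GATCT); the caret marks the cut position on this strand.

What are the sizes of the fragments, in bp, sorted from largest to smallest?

The ClaI site (ATCGAT) starts at position 209.
ClaI cuts after base 2 of each site, so after position 210.
The BglII site (AGATCT) starts at position 66.
BglII cuts after the first base of each site, so after position 66.
Combined cut positions: 66, 210.
Circular molecule, 2 cuts → 2 fragments:
  67–210 → 144 bp
  211–251 then 1–66 → 41 + 66 = 107 bp
Sorted largest to smallest: 144, 107 bp.

144, 107 bp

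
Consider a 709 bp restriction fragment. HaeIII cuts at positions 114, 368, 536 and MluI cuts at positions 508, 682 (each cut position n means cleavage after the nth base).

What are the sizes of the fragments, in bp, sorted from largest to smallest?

254, 146, 140, 114, 28, 27 bp

Combined cut positions (sorted): 114, 368, 508, 536, 682.
Linear molecule, 5 cuts → 6 fragments:
  114 − 0 = 114 bp
  368 − 114 = 254 bp
  508 − 368 = 140 bp
  536 − 508 = 28 bp
  682 − 536 = 146 bp
  709 − 682 = 27 bp
Sorted largest to smallest: 254, 146, 140, 114, 28, 27 bp.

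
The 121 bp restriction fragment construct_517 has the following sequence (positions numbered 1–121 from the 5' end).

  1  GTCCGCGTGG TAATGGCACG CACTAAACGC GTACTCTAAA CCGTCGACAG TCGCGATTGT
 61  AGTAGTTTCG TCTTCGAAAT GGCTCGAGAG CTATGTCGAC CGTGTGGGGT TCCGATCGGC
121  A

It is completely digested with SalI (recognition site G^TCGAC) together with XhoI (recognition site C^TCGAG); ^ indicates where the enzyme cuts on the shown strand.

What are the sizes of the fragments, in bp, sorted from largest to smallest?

43, 40, 26, 12 bp

SalI sites (GTCGAC) start at positions 43, 95.
SalI cuts after the first base of each site, so after positions 43, 95.
The XhoI site (CTCGAG) starts at position 83.
XhoI cuts after the first base of each site, so after position 83.
Combined cut positions: 43, 83, 95.
Linear molecule, 3 cuts → 4 fragments:
  1–43 → 43 bp
  44–83 → 40 bp
  84–95 → 12 bp
  96–121 → 26 bp
Sorted largest to smallest: 43, 40, 26, 12 bp.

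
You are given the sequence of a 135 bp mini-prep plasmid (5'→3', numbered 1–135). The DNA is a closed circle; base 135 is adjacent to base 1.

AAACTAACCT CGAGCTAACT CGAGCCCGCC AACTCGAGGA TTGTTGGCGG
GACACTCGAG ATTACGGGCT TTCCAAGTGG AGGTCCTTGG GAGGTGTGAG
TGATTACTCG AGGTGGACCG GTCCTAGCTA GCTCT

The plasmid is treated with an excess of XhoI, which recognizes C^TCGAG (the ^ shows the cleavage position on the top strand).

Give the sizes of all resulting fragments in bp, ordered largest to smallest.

52, 37, 22, 14, 10 bp

XhoI sites (CTCGAG) start at positions 9, 19, 33, 55, 107.
XhoI cuts after the first base of each site, so after positions 9, 19, 33, 55, 107.
Circular molecule, 5 cuts → 5 fragments:
  10–19 → 10 bp
  20–33 → 14 bp
  34–55 → 22 bp
  56–107 → 52 bp
  108–135 then 1–9 → 28 + 9 = 37 bp
Sorted largest to smallest: 52, 37, 22, 14, 10 bp.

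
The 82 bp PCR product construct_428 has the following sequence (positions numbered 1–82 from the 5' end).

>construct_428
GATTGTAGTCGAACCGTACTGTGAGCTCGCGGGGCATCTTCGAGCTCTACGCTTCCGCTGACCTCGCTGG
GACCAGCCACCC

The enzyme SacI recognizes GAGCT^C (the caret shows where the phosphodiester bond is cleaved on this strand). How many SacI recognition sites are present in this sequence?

GAGCTC occurs starting at positions 23, 42.
SacI cuts at 2 sites.

2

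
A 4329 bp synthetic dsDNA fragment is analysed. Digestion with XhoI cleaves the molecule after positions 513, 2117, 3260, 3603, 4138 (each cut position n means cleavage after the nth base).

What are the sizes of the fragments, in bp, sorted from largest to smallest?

Linear molecule, 5 cuts → 6 fragments:
  513 − 0 = 513 bp
  2117 − 513 = 1604 bp
  3260 − 2117 = 1143 bp
  3603 − 3260 = 343 bp
  4138 − 3603 = 535 bp
  4329 − 4138 = 191 bp
Sorted largest to smallest: 1604, 1143, 535, 513, 343, 191 bp.

1604, 1143, 535, 513, 343, 191 bp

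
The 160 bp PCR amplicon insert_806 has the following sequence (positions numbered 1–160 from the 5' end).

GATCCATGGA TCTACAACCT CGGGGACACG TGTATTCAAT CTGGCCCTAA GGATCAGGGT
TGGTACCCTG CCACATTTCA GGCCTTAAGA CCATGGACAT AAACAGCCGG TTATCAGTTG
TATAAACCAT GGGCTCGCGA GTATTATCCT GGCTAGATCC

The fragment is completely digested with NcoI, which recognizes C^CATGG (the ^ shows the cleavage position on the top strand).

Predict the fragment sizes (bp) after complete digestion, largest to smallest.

NcoI sites (CCATGG) start at positions 4, 91, 127.
NcoI cuts after the first base of each site, so after positions 4, 91, 127.
Linear molecule, 3 cuts → 4 fragments:
  1–4 → 4 bp
  5–91 → 87 bp
  92–127 → 36 bp
  128–160 → 33 bp
Sorted largest to smallest: 87, 36, 33, 4 bp.

87, 36, 33, 4 bp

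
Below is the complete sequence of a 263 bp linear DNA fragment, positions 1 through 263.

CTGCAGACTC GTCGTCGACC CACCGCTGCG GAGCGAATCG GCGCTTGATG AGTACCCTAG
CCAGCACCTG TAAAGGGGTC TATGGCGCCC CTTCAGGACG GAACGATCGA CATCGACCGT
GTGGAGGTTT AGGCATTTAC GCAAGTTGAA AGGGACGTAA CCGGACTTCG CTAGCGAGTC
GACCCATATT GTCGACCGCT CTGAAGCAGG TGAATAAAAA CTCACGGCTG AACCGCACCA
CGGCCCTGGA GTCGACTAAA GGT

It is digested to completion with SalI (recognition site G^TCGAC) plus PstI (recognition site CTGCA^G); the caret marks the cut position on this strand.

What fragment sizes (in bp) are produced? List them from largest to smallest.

164, 60, 13, 12, 9, 5 bp

SalI sites (GTCGAC) start at positions 14, 178, 191, 251.
SalI cuts after the first base of each site, so after positions 14, 178, 191, 251.
The PstI site (CTGCAG) starts at position 1.
PstI cuts after base 5 of each site (before the last base), so after position 5.
Combined cut positions: 5, 14, 178, 191, 251.
Linear molecule, 5 cuts → 6 fragments:
  1–5 → 5 bp
  6–14 → 9 bp
  15–178 → 164 bp
  179–191 → 13 bp
  192–251 → 60 bp
  252–263 → 12 bp
Sorted largest to smallest: 164, 60, 13, 12, 9, 5 bp.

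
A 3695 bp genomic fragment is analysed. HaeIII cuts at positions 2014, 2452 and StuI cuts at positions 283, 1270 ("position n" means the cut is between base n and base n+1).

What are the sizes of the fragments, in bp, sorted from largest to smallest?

1243, 987, 744, 438, 283 bp

Combined cut positions (sorted): 283, 1270, 2014, 2452.
Linear molecule, 4 cuts → 5 fragments:
  283 − 0 = 283 bp
  1270 − 283 = 987 bp
  2014 − 1270 = 744 bp
  2452 − 2014 = 438 bp
  3695 − 2452 = 1243 bp
Sorted largest to smallest: 1243, 987, 744, 438, 283 bp.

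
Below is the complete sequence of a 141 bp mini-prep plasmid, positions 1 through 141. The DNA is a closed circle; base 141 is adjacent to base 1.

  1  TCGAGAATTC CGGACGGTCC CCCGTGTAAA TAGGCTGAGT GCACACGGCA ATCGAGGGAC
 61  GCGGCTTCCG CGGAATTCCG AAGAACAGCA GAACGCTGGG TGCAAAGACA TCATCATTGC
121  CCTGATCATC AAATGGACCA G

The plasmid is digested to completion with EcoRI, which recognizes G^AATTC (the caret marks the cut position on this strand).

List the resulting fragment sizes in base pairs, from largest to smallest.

EcoRI sites (GAATTC) start at positions 5, 73.
EcoRI cuts after the first base of each site, so after positions 5, 73.
Circular molecule, 2 cuts → 2 fragments:
  6–73 → 68 bp
  74–141 then 1–5 → 68 + 5 = 73 bp
Sorted largest to smallest: 73, 68 bp.

73, 68 bp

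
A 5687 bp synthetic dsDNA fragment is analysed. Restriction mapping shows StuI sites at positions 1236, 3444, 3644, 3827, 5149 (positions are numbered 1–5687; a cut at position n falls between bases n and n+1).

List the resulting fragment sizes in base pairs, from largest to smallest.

2208, 1322, 1236, 538, 200, 183 bp

Linear molecule, 5 cuts → 6 fragments:
  1236 − 0 = 1236 bp
  3444 − 1236 = 2208 bp
  3644 − 3444 = 200 bp
  3827 − 3644 = 183 bp
  5149 − 3827 = 1322 bp
  5687 − 5149 = 538 bp
Sorted largest to smallest: 2208, 1322, 1236, 538, 200, 183 bp.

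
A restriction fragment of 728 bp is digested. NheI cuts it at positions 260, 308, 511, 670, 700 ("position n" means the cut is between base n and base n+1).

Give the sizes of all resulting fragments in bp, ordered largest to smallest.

Linear molecule, 5 cuts → 6 fragments:
  260 − 0 = 260 bp
  308 − 260 = 48 bp
  511 − 308 = 203 bp
  670 − 511 = 159 bp
  700 − 670 = 30 bp
  728 − 700 = 28 bp
Sorted largest to smallest: 260, 203, 159, 48, 30, 28 bp.

260, 203, 159, 48, 30, 28 bp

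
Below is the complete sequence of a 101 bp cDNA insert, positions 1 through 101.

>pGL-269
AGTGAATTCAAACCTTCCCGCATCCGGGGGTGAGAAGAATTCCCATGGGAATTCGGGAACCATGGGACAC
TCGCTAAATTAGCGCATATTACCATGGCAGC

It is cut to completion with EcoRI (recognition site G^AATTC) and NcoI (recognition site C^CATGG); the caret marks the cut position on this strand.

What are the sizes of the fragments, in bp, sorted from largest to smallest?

33, 32, 11, 9, 6, 6, 4 bp

EcoRI sites (GAATTC) start at positions 4, 37, 49.
EcoRI cuts after the first base of each site, so after positions 4, 37, 49.
NcoI sites (CCATGG) start at positions 43, 60, 92.
NcoI cuts after the first base of each site, so after positions 43, 60, 92.
Combined cut positions: 4, 37, 43, 49, 60, 92.
Linear molecule, 6 cuts → 7 fragments:
  1–4 → 4 bp
  5–37 → 33 bp
  38–43 → 6 bp
  44–49 → 6 bp
  50–60 → 11 bp
  61–92 → 32 bp
  93–101 → 9 bp
Sorted largest to smallest: 33, 32, 11, 9, 6, 6, 4 bp.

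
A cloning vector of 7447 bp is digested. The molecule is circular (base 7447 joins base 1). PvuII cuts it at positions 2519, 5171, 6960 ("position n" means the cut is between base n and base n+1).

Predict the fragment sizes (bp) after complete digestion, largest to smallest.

3006, 2652, 1789 bp

Circular molecule, 3 cuts → 3 fragments:
  5171 − 2519 = 2652 bp
  6960 − 5171 = 1789 bp
  wrap: 7447 − 6960 + 2519 = 3006 bp
Sorted largest to smallest: 3006, 2652, 1789 bp.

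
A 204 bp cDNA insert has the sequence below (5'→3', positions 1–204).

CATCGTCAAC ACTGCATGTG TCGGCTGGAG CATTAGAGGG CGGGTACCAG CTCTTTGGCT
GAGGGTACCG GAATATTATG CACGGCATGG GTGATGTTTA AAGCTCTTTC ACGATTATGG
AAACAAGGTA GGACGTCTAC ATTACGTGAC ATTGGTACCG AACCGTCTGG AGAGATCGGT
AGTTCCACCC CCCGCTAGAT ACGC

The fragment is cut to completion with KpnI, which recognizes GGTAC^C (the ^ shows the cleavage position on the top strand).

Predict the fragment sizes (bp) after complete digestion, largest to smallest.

KpnI sites (GGTACC) start at positions 43, 64, 154.
KpnI cuts after base 5 of each site (before the last base), so after positions 47, 68, 158.
Linear molecule, 3 cuts → 4 fragments:
  1–47 → 47 bp
  48–68 → 21 bp
  69–158 → 90 bp
  159–204 → 46 bp
Sorted largest to smallest: 90, 47, 46, 21 bp.

90, 47, 46, 21 bp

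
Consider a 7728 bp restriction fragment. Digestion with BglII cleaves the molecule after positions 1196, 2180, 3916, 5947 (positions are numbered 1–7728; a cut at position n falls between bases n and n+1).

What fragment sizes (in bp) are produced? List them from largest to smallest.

Linear molecule, 4 cuts → 5 fragments:
  1196 − 0 = 1196 bp
  2180 − 1196 = 984 bp
  3916 − 2180 = 1736 bp
  5947 − 3916 = 2031 bp
  7728 − 5947 = 1781 bp
Sorted largest to smallest: 2031, 1781, 1736, 1196, 984 bp.

2031, 1781, 1736, 1196, 984 bp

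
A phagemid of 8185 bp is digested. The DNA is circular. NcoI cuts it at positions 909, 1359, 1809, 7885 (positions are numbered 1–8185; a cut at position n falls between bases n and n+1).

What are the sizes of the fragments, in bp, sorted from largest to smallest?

Circular molecule, 4 cuts → 4 fragments:
  1359 − 909 = 450 bp
  1809 − 1359 = 450 bp
  7885 − 1809 = 6076 bp
  wrap: 8185 − 7885 + 909 = 1209 bp
Sorted largest to smallest: 6076, 1209, 450, 450 bp.

6076, 1209, 450, 450 bp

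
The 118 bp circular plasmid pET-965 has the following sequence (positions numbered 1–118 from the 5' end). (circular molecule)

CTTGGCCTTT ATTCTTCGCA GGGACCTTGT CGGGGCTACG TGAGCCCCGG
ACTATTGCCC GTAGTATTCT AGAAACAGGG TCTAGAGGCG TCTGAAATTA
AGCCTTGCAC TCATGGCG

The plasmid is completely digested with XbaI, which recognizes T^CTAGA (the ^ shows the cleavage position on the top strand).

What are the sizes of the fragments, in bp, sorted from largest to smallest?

105, 13 bp

XbaI sites (TCTAGA) start at positions 68, 81.
XbaI cuts after the first base of each site, so after positions 68, 81.
Circular molecule, 2 cuts → 2 fragments:
  69–81 → 13 bp
  82–118 then 1–68 → 37 + 68 = 105 bp
Sorted largest to smallest: 105, 13 bp.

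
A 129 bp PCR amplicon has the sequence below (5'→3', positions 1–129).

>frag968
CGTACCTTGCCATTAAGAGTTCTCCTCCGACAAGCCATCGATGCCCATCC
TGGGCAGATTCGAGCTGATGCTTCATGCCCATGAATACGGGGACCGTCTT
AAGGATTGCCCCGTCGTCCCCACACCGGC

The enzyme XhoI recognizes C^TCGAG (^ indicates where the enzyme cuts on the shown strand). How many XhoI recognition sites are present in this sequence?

0

No occurrence of CTCGAG is present in the sequence.
XhoI does not cut: 0 sites.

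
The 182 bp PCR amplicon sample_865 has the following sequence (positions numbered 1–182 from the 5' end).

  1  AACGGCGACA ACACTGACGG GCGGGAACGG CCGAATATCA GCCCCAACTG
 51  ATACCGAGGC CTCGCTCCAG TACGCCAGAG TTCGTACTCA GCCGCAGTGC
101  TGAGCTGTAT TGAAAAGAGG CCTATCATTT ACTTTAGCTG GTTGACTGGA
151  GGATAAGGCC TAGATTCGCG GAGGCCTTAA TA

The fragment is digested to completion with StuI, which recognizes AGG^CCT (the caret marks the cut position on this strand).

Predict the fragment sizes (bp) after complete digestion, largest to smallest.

61, 59, 38, 16, 8 bp

StuI sites (AGGCCT) start at positions 57, 118, 156, 172.
StuI cuts after base 3 of each site, so after positions 59, 120, 158, 174.
Linear molecule, 4 cuts → 5 fragments:
  1–59 → 59 bp
  60–120 → 61 bp
  121–158 → 38 bp
  159–174 → 16 bp
  175–182 → 8 bp
Sorted largest to smallest: 61, 59, 38, 16, 8 bp.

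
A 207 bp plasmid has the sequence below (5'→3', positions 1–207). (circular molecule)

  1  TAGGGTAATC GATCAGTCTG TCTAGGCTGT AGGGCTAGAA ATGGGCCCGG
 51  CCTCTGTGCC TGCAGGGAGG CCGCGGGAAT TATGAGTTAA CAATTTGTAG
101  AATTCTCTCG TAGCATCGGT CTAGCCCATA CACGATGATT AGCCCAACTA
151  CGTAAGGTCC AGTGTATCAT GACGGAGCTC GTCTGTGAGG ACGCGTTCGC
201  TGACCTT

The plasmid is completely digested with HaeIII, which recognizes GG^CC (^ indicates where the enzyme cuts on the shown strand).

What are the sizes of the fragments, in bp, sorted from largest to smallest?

182, 20, 5 bp

HaeIII sites (GGCC) start at positions 44, 49, 69.
HaeIII cuts after base 2 of each site, so after positions 45, 50, 70.
Circular molecule, 3 cuts → 3 fragments:
  46–50 → 5 bp
  51–70 → 20 bp
  71–207 then 1–45 → 137 + 45 = 182 bp
Sorted largest to smallest: 182, 20, 5 bp.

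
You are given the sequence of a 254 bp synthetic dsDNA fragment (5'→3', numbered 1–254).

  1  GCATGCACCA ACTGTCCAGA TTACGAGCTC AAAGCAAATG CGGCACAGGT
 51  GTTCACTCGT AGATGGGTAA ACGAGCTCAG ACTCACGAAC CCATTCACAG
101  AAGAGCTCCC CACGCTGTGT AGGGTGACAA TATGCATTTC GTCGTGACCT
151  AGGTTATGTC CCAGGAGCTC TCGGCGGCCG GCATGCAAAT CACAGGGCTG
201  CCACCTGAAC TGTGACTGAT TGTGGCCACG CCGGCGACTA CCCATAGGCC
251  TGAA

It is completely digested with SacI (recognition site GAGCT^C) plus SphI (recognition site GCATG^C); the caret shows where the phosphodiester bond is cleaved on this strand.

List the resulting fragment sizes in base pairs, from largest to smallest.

69, 62, 48, 30, 24, 16, 5 bp

SacI sites (GAGCTC) start at positions 25, 73, 103, 165.
SacI cuts after base 5 of each site (before the last base), so after positions 29, 77, 107, 169.
SphI sites (GCATGC) start at positions 1, 181.
SphI cuts after base 5 of each site (before the last base), so after positions 5, 185.
Combined cut positions: 5, 29, 77, 107, 169, 185.
Linear molecule, 6 cuts → 7 fragments:
  1–5 → 5 bp
  6–29 → 24 bp
  30–77 → 48 bp
  78–107 → 30 bp
  108–169 → 62 bp
  170–185 → 16 bp
  186–254 → 69 bp
Sorted largest to smallest: 69, 62, 48, 30, 24, 16, 5 bp.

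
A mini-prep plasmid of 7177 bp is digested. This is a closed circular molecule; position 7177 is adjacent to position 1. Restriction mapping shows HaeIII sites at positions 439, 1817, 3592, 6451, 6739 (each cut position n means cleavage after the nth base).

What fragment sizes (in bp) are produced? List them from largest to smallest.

2859, 1775, 1378, 877, 288 bp

Circular molecule, 5 cuts → 5 fragments:
  1817 − 439 = 1378 bp
  3592 − 1817 = 1775 bp
  6451 − 3592 = 2859 bp
  6739 − 6451 = 288 bp
  wrap: 7177 − 6739 + 439 = 877 bp
Sorted largest to smallest: 2859, 1775, 1378, 877, 288 bp.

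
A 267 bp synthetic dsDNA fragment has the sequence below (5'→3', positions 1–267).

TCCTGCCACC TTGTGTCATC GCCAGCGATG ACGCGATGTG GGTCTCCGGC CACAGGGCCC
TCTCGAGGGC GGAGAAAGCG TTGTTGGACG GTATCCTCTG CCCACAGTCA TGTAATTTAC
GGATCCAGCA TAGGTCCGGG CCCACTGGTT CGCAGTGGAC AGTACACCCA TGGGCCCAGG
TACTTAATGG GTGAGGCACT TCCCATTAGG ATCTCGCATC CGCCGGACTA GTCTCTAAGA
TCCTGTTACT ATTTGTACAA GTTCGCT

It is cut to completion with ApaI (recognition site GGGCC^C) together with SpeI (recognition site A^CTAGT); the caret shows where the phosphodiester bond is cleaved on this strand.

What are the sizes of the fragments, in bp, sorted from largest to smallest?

83, 59, 51, 40, 34 bp

ApaI sites (GGGCCC) start at positions 55, 138, 172.
ApaI cuts after base 5 of each site (before the last base), so after positions 59, 142, 176.
The SpeI site (ACTAGT) starts at position 227.
SpeI cuts after the first base of each site, so after position 227.
Combined cut positions: 59, 142, 176, 227.
Linear molecule, 4 cuts → 5 fragments:
  1–59 → 59 bp
  60–142 → 83 bp
  143–176 → 34 bp
  177–227 → 51 bp
  228–267 → 40 bp
Sorted largest to smallest: 83, 59, 51, 40, 34 bp.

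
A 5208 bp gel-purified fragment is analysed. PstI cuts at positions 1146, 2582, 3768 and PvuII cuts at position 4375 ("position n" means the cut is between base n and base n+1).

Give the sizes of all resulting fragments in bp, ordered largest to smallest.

Combined cut positions (sorted): 1146, 2582, 3768, 4375.
Linear molecule, 4 cuts → 5 fragments:
  1146 − 0 = 1146 bp
  2582 − 1146 = 1436 bp
  3768 − 2582 = 1186 bp
  4375 − 3768 = 607 bp
  5208 − 4375 = 833 bp
Sorted largest to smallest: 1436, 1186, 1146, 833, 607 bp.

1436, 1186, 1146, 833, 607 bp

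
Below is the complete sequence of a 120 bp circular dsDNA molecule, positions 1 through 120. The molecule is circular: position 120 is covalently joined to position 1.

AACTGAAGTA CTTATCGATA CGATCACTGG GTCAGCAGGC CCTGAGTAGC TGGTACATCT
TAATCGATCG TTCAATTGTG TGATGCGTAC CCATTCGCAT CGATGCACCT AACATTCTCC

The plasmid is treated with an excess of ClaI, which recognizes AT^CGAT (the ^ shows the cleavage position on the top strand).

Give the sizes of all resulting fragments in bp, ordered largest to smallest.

ClaI sites (ATCGAT) start at positions 14, 63, 99.
ClaI cuts after base 2 of each site, so after positions 15, 64, 100.
Circular molecule, 3 cuts → 3 fragments:
  16–64 → 49 bp
  65–100 → 36 bp
  101–120 then 1–15 → 20 + 15 = 35 bp
Sorted largest to smallest: 49, 36, 35 bp.

49, 36, 35 bp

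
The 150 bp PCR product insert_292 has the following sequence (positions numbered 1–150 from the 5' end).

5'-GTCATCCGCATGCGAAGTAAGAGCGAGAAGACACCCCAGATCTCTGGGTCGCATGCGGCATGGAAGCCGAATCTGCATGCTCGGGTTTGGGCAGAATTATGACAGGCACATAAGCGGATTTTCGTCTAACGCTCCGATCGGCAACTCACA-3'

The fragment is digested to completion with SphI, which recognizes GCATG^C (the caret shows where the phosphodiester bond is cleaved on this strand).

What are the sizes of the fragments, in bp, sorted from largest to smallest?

SphI sites (GCATGC) start at positions 8, 51, 75.
SphI cuts after base 5 of each site (before the last base), so after positions 12, 55, 79.
Linear molecule, 3 cuts → 4 fragments:
  1–12 → 12 bp
  13–55 → 43 bp
  56–79 → 24 bp
  80–150 → 71 bp
Sorted largest to smallest: 71, 43, 24, 12 bp.

71, 43, 24, 12 bp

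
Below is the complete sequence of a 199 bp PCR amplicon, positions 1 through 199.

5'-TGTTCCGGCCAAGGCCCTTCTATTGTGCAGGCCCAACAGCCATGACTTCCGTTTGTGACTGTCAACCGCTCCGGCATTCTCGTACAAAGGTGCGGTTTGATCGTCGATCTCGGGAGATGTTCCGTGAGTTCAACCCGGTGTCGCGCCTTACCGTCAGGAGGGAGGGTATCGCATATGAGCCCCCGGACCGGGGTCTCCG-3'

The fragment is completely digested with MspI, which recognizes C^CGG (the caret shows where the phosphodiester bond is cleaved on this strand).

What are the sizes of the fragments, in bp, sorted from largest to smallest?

66, 64, 48, 11, 5, 5 bp

MspI sites (CCGG) start at positions 5, 71, 135, 183, 188.
MspI cuts after the first base of each site, so after positions 5, 71, 135, 183, 188.
Linear molecule, 5 cuts → 6 fragments:
  1–5 → 5 bp
  6–71 → 66 bp
  72–135 → 64 bp
  136–183 → 48 bp
  184–188 → 5 bp
  189–199 → 11 bp
Sorted largest to smallest: 66, 64, 48, 11, 5, 5 bp.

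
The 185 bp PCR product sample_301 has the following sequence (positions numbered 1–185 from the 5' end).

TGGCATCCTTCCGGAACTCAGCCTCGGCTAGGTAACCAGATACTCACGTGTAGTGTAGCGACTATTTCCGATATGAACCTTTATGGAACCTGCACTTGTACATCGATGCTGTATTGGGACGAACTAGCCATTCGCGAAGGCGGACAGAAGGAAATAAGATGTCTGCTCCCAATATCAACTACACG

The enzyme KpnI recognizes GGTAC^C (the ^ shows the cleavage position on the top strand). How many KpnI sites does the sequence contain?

0

No occurrence of GGTACC is present in the sequence.
KpnI does not cut: 0 sites.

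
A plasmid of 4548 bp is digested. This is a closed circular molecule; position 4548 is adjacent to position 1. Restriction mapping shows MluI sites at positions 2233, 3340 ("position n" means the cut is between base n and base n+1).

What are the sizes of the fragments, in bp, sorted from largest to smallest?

3441, 1107 bp

Circular molecule, 2 cuts → 2 fragments:
  3340 − 2233 = 1107 bp
  wrap: 4548 − 3340 + 2233 = 3441 bp
Sorted largest to smallest: 3441, 1107 bp.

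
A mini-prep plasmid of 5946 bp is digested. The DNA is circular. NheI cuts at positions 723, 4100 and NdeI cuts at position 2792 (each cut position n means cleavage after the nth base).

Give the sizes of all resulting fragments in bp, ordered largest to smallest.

Combined cut positions (sorted): 723, 2792, 4100.
Circular molecule, 3 cuts → 3 fragments:
  2792 − 723 = 2069 bp
  4100 − 2792 = 1308 bp
  wrap: 5946 − 4100 + 723 = 2569 bp
Sorted largest to smallest: 2569, 2069, 1308 bp.

2569, 2069, 1308 bp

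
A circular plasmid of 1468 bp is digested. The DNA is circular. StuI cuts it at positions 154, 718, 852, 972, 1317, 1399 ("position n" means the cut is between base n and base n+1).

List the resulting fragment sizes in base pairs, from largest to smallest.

Circular molecule, 6 cuts → 6 fragments:
  718 − 154 = 564 bp
  852 − 718 = 134 bp
  972 − 852 = 120 bp
  1317 − 972 = 345 bp
  1399 − 1317 = 82 bp
  wrap: 1468 − 1399 + 154 = 223 bp
Sorted largest to smallest: 564, 345, 223, 134, 120, 82 bp.

564, 345, 223, 134, 120, 82 bp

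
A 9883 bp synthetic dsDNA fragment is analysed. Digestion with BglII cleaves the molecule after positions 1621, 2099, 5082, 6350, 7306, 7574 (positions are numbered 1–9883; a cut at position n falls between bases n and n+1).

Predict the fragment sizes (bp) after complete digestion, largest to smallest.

2983, 2309, 1621, 1268, 956, 478, 268 bp

Linear molecule, 6 cuts → 7 fragments:
  1621 − 0 = 1621 bp
  2099 − 1621 = 478 bp
  5082 − 2099 = 2983 bp
  6350 − 5082 = 1268 bp
  7306 − 6350 = 956 bp
  7574 − 7306 = 268 bp
  9883 − 7574 = 2309 bp
Sorted largest to smallest: 2983, 2309, 1621, 1268, 956, 478, 268 bp.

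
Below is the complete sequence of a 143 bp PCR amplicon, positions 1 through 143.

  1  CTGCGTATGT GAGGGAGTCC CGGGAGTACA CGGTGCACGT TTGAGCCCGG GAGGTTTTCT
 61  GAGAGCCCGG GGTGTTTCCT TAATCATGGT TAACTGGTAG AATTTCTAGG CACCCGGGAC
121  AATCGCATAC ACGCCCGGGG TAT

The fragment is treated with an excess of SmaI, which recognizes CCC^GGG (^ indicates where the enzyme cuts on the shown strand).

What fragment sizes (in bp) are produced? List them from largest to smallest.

SmaI sites (CCCGGG) start at positions 19, 46, 66, 113, 134.
SmaI cuts after base 3 of each site, so after positions 21, 48, 68, 115, 136.
Linear molecule, 5 cuts → 6 fragments:
  1–21 → 21 bp
  22–48 → 27 bp
  49–68 → 20 bp
  69–115 → 47 bp
  116–136 → 21 bp
  137–143 → 7 bp
Sorted largest to smallest: 47, 27, 21, 21, 20, 7 bp.

47, 27, 21, 21, 20, 7 bp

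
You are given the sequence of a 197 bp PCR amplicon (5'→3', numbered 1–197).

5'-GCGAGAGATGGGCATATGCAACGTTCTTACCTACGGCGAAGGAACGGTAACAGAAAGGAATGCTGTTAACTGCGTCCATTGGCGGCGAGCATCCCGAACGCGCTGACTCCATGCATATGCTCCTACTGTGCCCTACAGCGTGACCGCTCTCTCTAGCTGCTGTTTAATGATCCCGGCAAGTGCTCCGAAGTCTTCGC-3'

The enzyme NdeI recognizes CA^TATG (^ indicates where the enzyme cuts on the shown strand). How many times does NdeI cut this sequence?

CATATG occurs starting at positions 13, 114.
NdeI cuts at 2 sites.

2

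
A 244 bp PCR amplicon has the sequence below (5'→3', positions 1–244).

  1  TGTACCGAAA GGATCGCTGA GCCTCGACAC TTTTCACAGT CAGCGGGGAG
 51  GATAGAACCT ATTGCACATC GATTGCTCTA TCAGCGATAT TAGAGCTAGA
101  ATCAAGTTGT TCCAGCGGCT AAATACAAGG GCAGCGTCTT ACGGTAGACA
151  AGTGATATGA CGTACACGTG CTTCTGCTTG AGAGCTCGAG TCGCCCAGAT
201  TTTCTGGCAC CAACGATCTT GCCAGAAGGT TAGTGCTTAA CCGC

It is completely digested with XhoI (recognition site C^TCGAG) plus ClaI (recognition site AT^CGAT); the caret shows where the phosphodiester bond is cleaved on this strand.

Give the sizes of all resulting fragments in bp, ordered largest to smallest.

The XhoI site (CTCGAG) starts at position 185.
XhoI cuts after the first base of each site, so after position 185.
The ClaI site (ATCGAT) starts at position 68.
ClaI cuts after base 2 of each site, so after position 69.
Combined cut positions: 69, 185.
Linear molecule, 2 cuts → 3 fragments:
  1–69 → 69 bp
  70–185 → 116 bp
  186–244 → 59 bp
Sorted largest to smallest: 116, 69, 59 bp.

116, 69, 59 bp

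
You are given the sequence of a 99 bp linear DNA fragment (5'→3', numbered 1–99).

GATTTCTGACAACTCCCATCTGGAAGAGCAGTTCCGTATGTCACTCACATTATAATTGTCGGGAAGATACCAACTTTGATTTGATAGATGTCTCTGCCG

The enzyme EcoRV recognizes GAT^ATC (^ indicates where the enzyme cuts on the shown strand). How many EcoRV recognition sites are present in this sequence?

0

No occurrence of GATATC is present in the sequence.
EcoRV does not cut: 0 sites.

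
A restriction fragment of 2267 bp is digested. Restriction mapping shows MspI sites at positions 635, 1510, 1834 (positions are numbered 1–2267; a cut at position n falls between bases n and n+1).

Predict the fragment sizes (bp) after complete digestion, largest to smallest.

875, 635, 433, 324 bp

Linear molecule, 3 cuts → 4 fragments:
  635 − 0 = 635 bp
  1510 − 635 = 875 bp
  1834 − 1510 = 324 bp
  2267 − 1834 = 433 bp
Sorted largest to smallest: 875, 635, 433, 324 bp.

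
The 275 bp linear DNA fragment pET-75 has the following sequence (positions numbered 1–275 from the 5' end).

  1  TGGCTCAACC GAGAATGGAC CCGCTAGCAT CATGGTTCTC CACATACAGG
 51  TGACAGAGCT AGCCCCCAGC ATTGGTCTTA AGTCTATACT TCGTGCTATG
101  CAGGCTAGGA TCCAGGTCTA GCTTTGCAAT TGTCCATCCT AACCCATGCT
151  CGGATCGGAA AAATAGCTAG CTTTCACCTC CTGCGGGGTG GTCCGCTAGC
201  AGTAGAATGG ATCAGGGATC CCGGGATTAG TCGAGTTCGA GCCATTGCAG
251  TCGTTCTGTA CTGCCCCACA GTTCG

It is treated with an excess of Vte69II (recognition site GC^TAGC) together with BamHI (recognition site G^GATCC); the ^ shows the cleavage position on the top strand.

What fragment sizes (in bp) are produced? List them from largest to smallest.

59, 59, 49, 35, 29, 24, 20 bp

Vte69II sites (GCTAGC) start at positions 23, 58, 166, 195.
Vte69II cuts after base 2 of each site, so after positions 24, 59, 167, 196.
BamHI sites (GGATCC) start at positions 108, 216.
BamHI cuts after the first base of each site, so after positions 108, 216.
Combined cut positions: 24, 59, 108, 167, 196, 216.
Linear molecule, 6 cuts → 7 fragments:
  1–24 → 24 bp
  25–59 → 35 bp
  60–108 → 49 bp
  109–167 → 59 bp
  168–196 → 29 bp
  197–216 → 20 bp
  217–275 → 59 bp
Sorted largest to smallest: 59, 59, 49, 35, 29, 24, 20 bp.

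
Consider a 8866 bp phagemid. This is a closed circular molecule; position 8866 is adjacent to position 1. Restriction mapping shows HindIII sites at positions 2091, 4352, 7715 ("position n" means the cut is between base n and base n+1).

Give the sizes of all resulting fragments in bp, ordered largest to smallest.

3363, 3242, 2261 bp

Circular molecule, 3 cuts → 3 fragments:
  4352 − 2091 = 2261 bp
  7715 − 4352 = 3363 bp
  wrap: 8866 − 7715 + 2091 = 3242 bp
Sorted largest to smallest: 3363, 3242, 2261 bp.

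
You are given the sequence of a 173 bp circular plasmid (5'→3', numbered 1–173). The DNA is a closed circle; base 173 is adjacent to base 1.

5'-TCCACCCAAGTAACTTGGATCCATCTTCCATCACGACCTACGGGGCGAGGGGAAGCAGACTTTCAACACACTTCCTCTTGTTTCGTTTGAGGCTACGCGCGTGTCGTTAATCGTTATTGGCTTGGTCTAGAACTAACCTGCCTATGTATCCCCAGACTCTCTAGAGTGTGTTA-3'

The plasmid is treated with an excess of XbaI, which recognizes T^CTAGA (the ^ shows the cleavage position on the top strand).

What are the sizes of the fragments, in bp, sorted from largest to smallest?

XbaI sites (TCTAGA) start at positions 126, 160.
XbaI cuts after the first base of each site, so after positions 126, 160.
Circular molecule, 2 cuts → 2 fragments:
  127–160 → 34 bp
  161–173 then 1–126 → 13 + 126 = 139 bp
Sorted largest to smallest: 139, 34 bp.

139, 34 bp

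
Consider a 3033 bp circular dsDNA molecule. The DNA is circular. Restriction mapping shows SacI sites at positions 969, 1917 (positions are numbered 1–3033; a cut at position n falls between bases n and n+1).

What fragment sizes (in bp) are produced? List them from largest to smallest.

2085, 948 bp

Circular molecule, 2 cuts → 2 fragments:
  1917 − 969 = 948 bp
  wrap: 3033 − 1917 + 969 = 2085 bp
Sorted largest to smallest: 2085, 948 bp.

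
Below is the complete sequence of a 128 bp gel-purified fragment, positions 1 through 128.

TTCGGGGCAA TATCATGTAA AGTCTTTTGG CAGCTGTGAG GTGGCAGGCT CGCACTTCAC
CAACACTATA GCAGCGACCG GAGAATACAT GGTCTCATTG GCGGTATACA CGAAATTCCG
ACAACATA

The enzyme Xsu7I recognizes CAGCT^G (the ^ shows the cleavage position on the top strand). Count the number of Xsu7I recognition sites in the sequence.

CAGCTG occurs starting at position 31.
Xsu7I cuts at 1 site.

1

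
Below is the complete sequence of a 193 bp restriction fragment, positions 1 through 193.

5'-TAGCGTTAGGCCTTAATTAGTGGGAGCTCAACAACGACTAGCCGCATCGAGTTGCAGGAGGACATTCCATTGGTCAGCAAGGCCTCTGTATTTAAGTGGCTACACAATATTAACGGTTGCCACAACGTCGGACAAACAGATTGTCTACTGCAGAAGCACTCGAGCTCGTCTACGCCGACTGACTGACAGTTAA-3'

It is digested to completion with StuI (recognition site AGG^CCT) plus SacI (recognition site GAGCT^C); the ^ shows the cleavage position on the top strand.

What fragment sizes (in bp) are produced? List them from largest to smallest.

StuI sites (AGGCCT) start at positions 8, 80.
StuI cuts after base 3 of each site, so after positions 10, 82.
SacI sites (GAGCTC) start at positions 24, 162.
SacI cuts after base 5 of each site (before the last base), so after positions 28, 166.
Combined cut positions: 10, 28, 82, 166.
Linear molecule, 4 cuts → 5 fragments:
  1–10 → 10 bp
  11–28 → 18 bp
  29–82 → 54 bp
  83–166 → 84 bp
  167–193 → 27 bp
Sorted largest to smallest: 84, 54, 27, 18, 10 bp.

84, 54, 27, 18, 10 bp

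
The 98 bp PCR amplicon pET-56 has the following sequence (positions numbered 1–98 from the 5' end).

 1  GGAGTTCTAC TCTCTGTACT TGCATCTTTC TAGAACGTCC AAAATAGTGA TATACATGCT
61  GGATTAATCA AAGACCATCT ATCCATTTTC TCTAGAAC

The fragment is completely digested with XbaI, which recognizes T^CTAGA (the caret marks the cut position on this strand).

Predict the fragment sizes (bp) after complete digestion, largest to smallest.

62, 29, 7 bp

XbaI sites (TCTAGA) start at positions 29, 91.
XbaI cuts after the first base of each site, so after positions 29, 91.
Linear molecule, 2 cuts → 3 fragments:
  1–29 → 29 bp
  30–91 → 62 bp
  92–98 → 7 bp
Sorted largest to smallest: 62, 29, 7 bp.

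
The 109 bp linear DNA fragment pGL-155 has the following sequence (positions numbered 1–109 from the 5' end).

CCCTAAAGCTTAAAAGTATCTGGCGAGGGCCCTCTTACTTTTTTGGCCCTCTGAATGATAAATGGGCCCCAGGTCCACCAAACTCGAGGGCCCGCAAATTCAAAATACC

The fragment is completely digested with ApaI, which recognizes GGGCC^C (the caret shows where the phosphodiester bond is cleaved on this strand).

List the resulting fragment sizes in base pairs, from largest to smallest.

ApaI sites (GGGCCC) start at positions 27, 64, 88.
ApaI cuts after base 5 of each site (before the last base), so after positions 31, 68, 92.
Linear molecule, 3 cuts → 4 fragments:
  1–31 → 31 bp
  32–68 → 37 bp
  69–92 → 24 bp
  93–109 → 17 bp
Sorted largest to smallest: 37, 31, 24, 17 bp.

37, 31, 24, 17 bp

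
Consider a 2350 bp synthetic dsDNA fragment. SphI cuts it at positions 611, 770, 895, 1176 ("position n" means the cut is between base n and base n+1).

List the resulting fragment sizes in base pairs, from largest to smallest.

Linear molecule, 4 cuts → 5 fragments:
  611 − 0 = 611 bp
  770 − 611 = 159 bp
  895 − 770 = 125 bp
  1176 − 895 = 281 bp
  2350 − 1176 = 1174 bp
Sorted largest to smallest: 1174, 611, 281, 159, 125 bp.

1174, 611, 281, 159, 125 bp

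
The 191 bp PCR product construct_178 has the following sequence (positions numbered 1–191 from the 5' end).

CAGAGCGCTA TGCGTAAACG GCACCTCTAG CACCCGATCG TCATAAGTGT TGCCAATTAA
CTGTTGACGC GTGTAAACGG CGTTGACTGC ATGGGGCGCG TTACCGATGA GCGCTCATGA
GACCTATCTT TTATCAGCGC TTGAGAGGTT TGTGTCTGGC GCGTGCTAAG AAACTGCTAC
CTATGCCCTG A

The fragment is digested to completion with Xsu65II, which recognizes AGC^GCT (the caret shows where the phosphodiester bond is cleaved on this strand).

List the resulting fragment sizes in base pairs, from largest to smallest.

Xsu65II sites (AGCGCT) start at positions 4, 110, 136.
Xsu65II cuts after base 3 of each site, so after positions 6, 112, 138.
Linear molecule, 3 cuts → 4 fragments:
  1–6 → 6 bp
  7–112 → 106 bp
  113–138 → 26 bp
  139–191 → 53 bp
Sorted largest to smallest: 106, 53, 26, 6 bp.

106, 53, 26, 6 bp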